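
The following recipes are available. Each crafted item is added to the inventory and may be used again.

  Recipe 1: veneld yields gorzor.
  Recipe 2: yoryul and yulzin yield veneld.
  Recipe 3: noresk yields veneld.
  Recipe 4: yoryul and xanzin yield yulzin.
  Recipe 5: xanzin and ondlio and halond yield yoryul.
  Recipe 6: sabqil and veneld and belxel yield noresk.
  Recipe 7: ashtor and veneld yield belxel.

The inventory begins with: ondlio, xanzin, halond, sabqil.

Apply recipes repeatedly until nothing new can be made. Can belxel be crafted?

No

belxel would need ashtor and veneld (Recipe 7), but ashtor is never obtained.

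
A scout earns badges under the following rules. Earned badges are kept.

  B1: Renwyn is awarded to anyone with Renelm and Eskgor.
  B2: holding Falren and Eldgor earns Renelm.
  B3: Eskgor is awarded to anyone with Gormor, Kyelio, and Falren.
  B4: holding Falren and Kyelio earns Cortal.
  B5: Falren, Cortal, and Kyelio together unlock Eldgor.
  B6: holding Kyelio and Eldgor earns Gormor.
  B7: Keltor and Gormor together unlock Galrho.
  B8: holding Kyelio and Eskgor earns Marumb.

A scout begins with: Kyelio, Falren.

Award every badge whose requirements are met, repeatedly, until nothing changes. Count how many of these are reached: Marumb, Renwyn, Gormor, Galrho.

3

With Falren and Kyelio, Cortal is earned (B4).
With Falren, Cortal, and Kyelio, Eldgor is earned (B5).
With Kyelio and Eldgor, Gormor is earned (B6).
With Falren and Eldgor, Renelm is earned (B2).
With Gormor, Kyelio, and Falren, Eskgor is earned (B3).
With Renelm and Eskgor, Renwyn is earned (B1).
With Kyelio and Eskgor, Marumb is earned (B8).
Marumb: reached.
Renwyn: reached.
Gormor: reached.
Galrho would need Keltor and Gormor (B7), but Keltor is never earned.
Reached: Marumb, Renwyn, and Gormor — 3 of the 4.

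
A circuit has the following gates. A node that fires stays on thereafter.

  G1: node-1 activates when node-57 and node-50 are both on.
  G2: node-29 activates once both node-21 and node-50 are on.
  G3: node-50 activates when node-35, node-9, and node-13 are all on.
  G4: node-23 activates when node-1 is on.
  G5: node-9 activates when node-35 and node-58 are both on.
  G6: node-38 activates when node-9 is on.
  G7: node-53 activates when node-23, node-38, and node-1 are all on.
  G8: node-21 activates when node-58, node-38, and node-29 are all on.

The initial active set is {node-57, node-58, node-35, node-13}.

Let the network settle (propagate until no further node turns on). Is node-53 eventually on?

Yes

G5: node-35 and node-58 on → node-9 on.
node-35, node-9, and node-13 are on, so node-50 activates (G3).
G6: node-9 on → node-38 on.
G1: node-57 and node-50 on → node-1 on.
G4: node-1 on → node-23 on.
node-23, node-38, and node-1 are on, so node-53 activates (G7).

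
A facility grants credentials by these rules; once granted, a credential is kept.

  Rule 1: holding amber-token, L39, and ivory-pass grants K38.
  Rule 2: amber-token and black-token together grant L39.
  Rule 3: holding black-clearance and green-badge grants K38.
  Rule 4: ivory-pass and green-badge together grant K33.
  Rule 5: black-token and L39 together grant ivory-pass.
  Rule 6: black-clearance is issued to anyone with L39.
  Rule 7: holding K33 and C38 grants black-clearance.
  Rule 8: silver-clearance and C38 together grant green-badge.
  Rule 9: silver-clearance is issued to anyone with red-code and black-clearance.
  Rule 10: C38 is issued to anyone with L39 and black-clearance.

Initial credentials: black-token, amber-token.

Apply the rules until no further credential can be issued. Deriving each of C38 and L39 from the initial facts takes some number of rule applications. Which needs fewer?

L39

L39: Holding amber-token and black-token grants L39 (Rule 2). [1 rule application]
C38: Holding amber-token and black-token grants L39 (Rule 2). Holding L39 grants black-clearance (Rule 6). Holding L39 and black-clearance grants C38 (Rule 10). [3 rule applications]
L39 needs fewer.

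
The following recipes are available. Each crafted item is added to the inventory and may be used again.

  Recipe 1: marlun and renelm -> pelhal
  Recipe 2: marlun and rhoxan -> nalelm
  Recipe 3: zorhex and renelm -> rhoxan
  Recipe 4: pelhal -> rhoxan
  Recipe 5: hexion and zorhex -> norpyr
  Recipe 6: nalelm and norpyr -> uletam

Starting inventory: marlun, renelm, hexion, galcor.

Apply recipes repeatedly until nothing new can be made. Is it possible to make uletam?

uletam would need nalelm and norpyr (Recipe 6), but norpyr is never obtained.

No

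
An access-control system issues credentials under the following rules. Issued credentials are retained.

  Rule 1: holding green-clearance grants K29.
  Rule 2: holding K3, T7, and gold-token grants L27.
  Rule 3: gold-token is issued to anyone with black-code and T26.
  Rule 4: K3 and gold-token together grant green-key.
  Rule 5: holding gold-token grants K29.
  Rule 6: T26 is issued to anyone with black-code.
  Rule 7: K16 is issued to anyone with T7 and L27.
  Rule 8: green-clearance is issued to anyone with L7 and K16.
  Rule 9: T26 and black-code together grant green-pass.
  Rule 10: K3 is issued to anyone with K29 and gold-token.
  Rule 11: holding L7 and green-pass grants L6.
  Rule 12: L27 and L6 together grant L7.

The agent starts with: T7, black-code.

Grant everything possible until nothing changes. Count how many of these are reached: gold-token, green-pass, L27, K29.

4

Holding black-code grants T26 (Rule 6).
Holding T26 and black-code grants green-pass (Rule 9).
Holding black-code and T26 grants gold-token (Rule 3).
Holding gold-token grants K29 (Rule 5).
Holding K29 and gold-token grants K3 (Rule 10).
Holding K3, T7, and gold-token grants L27 (Rule 2).
gold-token: reached.
green-pass: reached.
L27: reached.
K29: reached.
All 4 are reached.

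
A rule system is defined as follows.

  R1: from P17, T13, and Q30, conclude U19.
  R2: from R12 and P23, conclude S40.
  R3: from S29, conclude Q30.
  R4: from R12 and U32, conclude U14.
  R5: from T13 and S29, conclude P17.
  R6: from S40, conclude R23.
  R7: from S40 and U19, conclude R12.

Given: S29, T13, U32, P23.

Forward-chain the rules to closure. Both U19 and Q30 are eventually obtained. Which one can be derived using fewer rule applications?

Q30

Q30: From S29, R3 gives Q30. [1 rule application]
U19: T13 and S29 hold, so P17 follows (R5). From S29, R3 gives Q30. From P17, T13, and Q30, R1 gives U19. [3 rule applications]
Q30 needs fewer.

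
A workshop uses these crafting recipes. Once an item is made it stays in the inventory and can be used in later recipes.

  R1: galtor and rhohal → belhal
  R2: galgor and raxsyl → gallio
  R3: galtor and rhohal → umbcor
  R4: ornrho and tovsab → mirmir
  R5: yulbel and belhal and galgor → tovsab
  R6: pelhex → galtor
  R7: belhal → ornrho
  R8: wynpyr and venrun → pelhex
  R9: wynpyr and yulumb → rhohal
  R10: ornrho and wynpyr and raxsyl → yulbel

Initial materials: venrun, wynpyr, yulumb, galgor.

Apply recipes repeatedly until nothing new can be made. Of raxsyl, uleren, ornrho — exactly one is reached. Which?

wynpyr and yulumb → rhohal (R9).
Using R8, wynpyr and venrun make pelhex.
pelhex → galtor (R6).
Using R1, galtor and rhohal make belhal.
Using R7, belhal makes ornrho.
No rule produces uleren, and it is not given. No rule produces raxsyl, and it is not given.

ornrho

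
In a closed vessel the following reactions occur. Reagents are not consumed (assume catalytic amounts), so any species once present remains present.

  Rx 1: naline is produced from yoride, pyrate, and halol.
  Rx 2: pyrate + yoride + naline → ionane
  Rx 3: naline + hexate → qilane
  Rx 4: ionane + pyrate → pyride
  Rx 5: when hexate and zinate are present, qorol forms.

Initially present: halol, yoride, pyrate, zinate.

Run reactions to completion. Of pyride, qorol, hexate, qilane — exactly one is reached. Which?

pyride

yoride, pyrate, and halol present → naline forms (Rx 1).
pyrate, yoride, and naline present → ionane forms (Rx 2).
ionane and pyrate present → pyride forms (Rx 4).
qilane would need naline and hexate (Rx 3), but hexate never forms. qorol would need hexate and zinate (Rx 5), but hexate never forms. No rule produces hexate, and it is not given.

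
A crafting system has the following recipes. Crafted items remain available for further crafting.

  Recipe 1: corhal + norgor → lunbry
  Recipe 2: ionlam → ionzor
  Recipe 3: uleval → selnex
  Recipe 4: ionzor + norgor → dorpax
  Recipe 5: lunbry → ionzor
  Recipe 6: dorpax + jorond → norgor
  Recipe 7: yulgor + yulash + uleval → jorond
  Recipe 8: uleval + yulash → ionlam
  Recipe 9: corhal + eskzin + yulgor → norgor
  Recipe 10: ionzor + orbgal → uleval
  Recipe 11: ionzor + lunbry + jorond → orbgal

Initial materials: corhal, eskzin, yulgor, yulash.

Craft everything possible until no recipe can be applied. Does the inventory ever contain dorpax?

corhal + eskzin + yulgor → norgor (Recipe 9).
Using Recipe 1, corhal and norgor make lunbry.
lunbry → ionzor (Recipe 5).
Using Recipe 4, ionzor and norgor make dorpax.

Yes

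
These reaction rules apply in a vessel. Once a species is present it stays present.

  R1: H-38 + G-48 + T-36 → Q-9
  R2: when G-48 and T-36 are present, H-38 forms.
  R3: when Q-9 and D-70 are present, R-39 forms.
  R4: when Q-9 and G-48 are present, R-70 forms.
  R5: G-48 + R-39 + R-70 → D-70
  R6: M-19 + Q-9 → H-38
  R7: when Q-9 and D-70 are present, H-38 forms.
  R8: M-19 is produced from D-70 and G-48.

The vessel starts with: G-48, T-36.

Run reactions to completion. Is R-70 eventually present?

Yes

G-48 and T-36 present → H-38 forms (R2).
H-38, G-48, and T-36 present → Q-9 forms (R1).
Q-9 and G-48 present → R-70 forms (R4).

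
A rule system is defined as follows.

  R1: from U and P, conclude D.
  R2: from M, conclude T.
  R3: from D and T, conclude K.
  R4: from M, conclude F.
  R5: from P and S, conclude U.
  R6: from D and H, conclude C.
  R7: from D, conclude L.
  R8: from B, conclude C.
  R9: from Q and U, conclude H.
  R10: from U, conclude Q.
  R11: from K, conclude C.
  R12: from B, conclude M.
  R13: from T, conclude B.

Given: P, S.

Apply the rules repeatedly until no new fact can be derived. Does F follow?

No

F would need M (R4), but M is never established.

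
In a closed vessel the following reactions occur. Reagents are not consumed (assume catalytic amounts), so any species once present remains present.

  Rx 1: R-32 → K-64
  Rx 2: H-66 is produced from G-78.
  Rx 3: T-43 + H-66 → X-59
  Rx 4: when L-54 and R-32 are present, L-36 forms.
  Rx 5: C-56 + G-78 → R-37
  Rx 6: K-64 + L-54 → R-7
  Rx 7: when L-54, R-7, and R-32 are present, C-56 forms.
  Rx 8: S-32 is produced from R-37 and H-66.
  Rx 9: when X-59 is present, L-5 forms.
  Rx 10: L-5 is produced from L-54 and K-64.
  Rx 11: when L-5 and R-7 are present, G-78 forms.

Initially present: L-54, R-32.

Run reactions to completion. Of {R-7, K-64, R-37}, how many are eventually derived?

3

R-32 present → K-64 forms (Rx 1).
K-64 and L-54 present → R-7 forms (Rx 6).
L-54 and K-64 present → L-5 forms (Rx 10).
L-54, R-7, and R-32 present → C-56 forms (Rx 7).
L-5 and R-7 present → G-78 forms (Rx 11).
C-56 and G-78 present → R-37 forms (Rx 5).
R-7: reached.
K-64: reached.
R-37: reached.
All 3 are reached.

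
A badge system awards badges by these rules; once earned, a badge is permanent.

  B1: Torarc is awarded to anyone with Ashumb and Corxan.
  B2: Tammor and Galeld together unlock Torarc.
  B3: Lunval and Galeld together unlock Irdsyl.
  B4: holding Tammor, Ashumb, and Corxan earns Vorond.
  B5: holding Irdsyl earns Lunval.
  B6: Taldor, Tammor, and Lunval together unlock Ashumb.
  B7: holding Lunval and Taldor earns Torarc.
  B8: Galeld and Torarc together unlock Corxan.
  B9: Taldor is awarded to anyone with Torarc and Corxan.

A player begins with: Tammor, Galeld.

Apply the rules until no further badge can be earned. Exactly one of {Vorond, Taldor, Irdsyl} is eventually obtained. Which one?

Taldor

With Tammor and Galeld, Torarc is earned (B2).
With Galeld and Torarc, Corxan is earned (B8).
With Torarc and Corxan, Taldor is earned (B9).
Irdsyl would need Lunval and Galeld (B3), but Lunval is never earned. Vorond would need Tammor, Ashumb, and Corxan (B4), but Ashumb is never earned.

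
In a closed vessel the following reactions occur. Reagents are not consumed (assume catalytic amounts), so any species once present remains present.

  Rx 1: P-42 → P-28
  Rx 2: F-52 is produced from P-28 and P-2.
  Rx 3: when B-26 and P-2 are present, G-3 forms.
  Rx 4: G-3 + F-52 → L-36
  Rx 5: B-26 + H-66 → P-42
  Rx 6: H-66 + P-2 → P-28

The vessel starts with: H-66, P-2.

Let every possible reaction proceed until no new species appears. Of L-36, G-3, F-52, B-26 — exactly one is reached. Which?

H-66 and P-2 present → P-28 forms (Rx 6).
P-28 and P-2 present → F-52 forms (Rx 2).
L-36 would need G-3 and F-52 (Rx 4), but G-3 never forms. No rule produces B-26, and it is not given. G-3 would need B-26 and P-2 (Rx 3), but B-26 never forms.

F-52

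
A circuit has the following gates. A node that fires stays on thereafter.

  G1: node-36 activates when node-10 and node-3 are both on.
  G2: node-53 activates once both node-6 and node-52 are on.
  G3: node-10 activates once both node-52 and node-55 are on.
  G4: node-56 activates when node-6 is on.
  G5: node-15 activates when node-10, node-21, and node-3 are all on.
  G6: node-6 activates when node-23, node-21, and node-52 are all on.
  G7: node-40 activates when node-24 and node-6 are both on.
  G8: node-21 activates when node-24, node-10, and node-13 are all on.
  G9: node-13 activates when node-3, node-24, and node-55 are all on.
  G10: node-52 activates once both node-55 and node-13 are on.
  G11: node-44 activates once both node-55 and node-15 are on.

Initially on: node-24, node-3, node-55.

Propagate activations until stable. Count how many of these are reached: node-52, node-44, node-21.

G9: node-3, node-24, and node-55 on → node-13 on.
node-55 and node-13 are on, so node-52 activates (G10).
G3: node-52 and node-55 on → node-10 on.
node-24, node-10, and node-13 are on, so node-21 activates (G8).
G5: node-10, node-21, and node-3 on → node-15 on.
node-55 and node-15 are on, so node-44 activates (G11).
node-52: reached.
node-44: reached.
node-21: reached.
All 3 are reached.

3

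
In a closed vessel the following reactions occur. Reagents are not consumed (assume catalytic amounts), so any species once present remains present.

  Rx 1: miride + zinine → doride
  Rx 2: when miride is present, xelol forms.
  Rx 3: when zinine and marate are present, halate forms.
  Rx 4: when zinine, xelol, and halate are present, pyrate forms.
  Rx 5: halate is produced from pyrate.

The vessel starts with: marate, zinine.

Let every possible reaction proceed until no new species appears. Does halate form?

Yes

zinine and marate present → halate forms (Rx 3).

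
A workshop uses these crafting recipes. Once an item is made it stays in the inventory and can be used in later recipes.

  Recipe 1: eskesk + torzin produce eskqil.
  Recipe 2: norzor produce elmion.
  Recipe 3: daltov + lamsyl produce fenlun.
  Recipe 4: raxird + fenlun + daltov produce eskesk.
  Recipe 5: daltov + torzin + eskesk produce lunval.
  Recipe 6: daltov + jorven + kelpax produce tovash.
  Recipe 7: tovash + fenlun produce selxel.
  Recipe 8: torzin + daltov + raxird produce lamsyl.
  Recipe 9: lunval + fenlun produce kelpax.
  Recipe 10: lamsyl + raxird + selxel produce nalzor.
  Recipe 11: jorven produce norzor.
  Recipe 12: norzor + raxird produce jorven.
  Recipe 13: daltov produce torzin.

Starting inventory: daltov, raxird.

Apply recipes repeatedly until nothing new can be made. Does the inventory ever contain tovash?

tovash would need daltov, jorven, and kelpax (Recipe 6), but jorven is never obtained.

No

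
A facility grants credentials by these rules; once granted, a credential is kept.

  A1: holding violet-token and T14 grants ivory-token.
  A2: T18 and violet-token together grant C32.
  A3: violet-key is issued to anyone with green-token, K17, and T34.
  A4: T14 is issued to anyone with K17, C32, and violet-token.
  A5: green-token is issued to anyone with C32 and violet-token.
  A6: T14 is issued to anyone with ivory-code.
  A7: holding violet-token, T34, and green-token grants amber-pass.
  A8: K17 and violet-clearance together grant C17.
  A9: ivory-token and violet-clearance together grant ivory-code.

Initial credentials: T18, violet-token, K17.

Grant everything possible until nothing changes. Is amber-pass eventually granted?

No

amber-pass would need violet-token, T34, and green-token (A7), but T34 is never granted.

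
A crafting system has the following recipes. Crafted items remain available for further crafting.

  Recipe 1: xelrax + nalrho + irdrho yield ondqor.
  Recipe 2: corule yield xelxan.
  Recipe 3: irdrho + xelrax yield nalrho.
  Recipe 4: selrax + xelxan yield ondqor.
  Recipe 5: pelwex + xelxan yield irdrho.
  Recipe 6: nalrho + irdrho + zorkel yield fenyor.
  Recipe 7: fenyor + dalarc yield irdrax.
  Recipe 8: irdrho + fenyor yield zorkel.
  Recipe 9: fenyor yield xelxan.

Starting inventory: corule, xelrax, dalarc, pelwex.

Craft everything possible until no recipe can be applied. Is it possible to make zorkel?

No

zorkel would need irdrho and fenyor (Recipe 8), but fenyor is never obtained.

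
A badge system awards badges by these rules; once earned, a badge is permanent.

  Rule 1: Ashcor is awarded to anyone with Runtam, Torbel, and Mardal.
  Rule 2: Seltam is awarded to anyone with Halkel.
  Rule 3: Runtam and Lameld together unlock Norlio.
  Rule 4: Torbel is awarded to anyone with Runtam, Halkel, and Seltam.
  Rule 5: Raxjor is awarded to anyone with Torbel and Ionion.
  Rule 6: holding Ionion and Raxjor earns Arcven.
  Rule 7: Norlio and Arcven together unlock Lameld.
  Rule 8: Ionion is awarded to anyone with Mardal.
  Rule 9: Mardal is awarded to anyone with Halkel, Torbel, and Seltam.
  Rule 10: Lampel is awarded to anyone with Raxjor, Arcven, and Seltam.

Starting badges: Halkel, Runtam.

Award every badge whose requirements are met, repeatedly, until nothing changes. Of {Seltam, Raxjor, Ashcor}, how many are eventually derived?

With Halkel, Seltam is earned (Rule 2).
With Runtam, Halkel, and Seltam, Torbel is earned (Rule 4).
With Halkel, Torbel, and Seltam, Mardal is earned (Rule 9).
With Runtam, Torbel, and Mardal, Ashcor is earned (Rule 1).
With Mardal, Ionion is earned (Rule 8).
With Torbel and Ionion, Raxjor is earned (Rule 5).
Seltam: reached.
Raxjor: reached.
Ashcor: reached.
All 3 are reached.

3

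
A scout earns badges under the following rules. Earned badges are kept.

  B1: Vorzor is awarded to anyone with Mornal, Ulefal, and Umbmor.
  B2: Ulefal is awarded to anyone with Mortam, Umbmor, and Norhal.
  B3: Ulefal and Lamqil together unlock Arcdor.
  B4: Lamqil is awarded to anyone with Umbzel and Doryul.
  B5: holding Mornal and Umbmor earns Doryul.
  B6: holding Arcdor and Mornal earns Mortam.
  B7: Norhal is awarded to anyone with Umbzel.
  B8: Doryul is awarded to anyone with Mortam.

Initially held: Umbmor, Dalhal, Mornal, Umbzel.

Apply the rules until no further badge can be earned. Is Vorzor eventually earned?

Vorzor would need Mornal, Ulefal, and Umbmor (B1), but Ulefal is never earned.

No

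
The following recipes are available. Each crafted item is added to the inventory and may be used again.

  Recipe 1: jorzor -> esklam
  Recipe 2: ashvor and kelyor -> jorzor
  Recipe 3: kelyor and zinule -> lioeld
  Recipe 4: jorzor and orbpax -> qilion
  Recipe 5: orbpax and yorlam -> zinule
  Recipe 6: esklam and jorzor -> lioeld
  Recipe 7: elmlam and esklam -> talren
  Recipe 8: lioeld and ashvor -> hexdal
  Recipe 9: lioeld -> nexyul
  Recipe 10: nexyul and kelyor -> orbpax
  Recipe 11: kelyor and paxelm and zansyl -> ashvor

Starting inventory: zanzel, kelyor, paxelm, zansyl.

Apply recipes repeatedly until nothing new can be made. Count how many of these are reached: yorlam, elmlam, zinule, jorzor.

Using Recipe 11, kelyor, paxelm, and zansyl make ashvor.
ashvor and kelyor -> jorzor (Recipe 2).
No rule produces yorlam, and it is not given.
No rule produces elmlam, and it is not given.
zinule would need orbpax and yorlam (Recipe 5), but yorlam is never obtained.
jorzor: reached.
Reached: jorzor — 1 of the 4.

1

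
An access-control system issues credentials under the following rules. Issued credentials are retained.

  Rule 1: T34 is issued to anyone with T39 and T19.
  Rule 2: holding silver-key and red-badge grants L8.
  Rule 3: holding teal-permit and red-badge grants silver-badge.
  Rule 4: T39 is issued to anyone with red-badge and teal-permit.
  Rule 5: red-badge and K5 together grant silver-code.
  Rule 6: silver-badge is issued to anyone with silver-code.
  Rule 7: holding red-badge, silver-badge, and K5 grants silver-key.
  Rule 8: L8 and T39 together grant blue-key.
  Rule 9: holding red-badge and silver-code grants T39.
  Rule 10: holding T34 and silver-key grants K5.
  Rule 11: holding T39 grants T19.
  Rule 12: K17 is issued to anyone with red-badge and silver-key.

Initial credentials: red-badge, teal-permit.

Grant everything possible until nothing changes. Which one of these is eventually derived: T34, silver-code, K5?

Holding red-badge and teal-permit grants T39 (Rule 4).
Holding T39 grants T19 (Rule 11).
Holding T39 and T19 grants T34 (Rule 1).
K5 would need T34 and silver-key (Rule 10), but silver-key is never granted. silver-code would need red-badge and K5 (Rule 5), but K5 is never granted.

T34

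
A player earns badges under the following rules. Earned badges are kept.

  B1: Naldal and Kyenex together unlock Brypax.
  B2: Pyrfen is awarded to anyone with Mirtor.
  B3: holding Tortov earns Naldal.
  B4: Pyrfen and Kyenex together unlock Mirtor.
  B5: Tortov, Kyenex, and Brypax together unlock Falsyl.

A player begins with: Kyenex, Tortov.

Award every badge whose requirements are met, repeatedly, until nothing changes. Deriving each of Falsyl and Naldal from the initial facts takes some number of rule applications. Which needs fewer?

Naldal

Naldal: With Tortov, Naldal is earned (B3). [1 rule application]
Falsyl: With Tortov, Naldal is earned (B3). With Naldal and Kyenex, Brypax is earned (B1). With Tortov, Kyenex, and Brypax, Falsyl is earned (B5). [3 rule applications]
Naldal needs fewer.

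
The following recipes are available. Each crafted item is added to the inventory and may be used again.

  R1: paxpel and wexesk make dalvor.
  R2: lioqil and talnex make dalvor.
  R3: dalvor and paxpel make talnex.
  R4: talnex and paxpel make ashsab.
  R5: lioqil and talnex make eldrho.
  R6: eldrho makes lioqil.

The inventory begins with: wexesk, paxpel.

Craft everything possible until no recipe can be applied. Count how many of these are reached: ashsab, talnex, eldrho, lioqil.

2

Using R1, paxpel and wexesk make dalvor.
Using R3, dalvor and paxpel make talnex.
Using R4, talnex and paxpel make ashsab.
ashsab: reached.
talnex: reached.
eldrho would need lioqil and talnex (R5), but lioqil is never obtained.
lioqil would need eldrho (R6), but eldrho is never obtained.
Reached: ashsab and talnex — 2 of the 4.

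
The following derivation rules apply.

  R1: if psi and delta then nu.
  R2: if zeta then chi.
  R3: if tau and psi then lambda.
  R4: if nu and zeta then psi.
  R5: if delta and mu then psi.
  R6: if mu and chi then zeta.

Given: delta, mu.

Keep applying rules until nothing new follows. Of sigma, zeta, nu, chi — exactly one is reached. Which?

From delta and mu, R5 gives psi.
From psi and delta, R1 gives nu.
chi would need zeta (R2), but zeta is never established. zeta would need mu and chi (R6), but chi is never established. No rule produces sigma, and it is not given.

nu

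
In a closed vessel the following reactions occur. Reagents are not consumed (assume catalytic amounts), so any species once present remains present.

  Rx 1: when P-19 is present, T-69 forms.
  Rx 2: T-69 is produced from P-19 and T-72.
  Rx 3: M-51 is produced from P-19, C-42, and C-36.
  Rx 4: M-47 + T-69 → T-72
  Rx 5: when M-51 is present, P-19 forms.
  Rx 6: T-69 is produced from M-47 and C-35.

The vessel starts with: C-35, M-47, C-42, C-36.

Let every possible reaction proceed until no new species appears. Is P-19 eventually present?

P-19 would need M-51 (Rx 5), but M-51 never forms.

No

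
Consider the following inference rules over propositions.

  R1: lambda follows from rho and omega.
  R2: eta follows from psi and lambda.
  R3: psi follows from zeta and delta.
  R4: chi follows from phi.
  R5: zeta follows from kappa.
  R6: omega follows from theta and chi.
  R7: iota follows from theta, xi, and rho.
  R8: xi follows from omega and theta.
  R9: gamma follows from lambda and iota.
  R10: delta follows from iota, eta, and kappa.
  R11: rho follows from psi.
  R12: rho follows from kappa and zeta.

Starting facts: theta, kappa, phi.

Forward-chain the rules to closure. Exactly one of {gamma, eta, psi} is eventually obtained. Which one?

kappa holds, so zeta follows (R5).
From phi, R4 gives chi.
From theta and chi, R6 gives omega.
From kappa and zeta, R12 gives rho.
From rho and omega, R1 gives lambda.
omega and theta hold, so xi follows (R8).
theta, xi, and rho hold, so iota follows (R7).
From lambda and iota, R9 gives gamma.
psi would need zeta and delta (R3), but delta is never established. eta would need psi and lambda (R2), but psi is never established.

gamma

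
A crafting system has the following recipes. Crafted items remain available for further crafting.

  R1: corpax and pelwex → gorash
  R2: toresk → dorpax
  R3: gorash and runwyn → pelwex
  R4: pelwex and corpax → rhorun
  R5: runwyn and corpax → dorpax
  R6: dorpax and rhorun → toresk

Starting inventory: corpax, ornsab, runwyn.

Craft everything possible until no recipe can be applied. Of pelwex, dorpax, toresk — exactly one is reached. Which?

dorpax

Using R5, runwyn and corpax make dorpax.
pelwex would need gorash and runwyn (R3), but gorash is never obtained. toresk would need dorpax and rhorun (R6), but rhorun is never obtained.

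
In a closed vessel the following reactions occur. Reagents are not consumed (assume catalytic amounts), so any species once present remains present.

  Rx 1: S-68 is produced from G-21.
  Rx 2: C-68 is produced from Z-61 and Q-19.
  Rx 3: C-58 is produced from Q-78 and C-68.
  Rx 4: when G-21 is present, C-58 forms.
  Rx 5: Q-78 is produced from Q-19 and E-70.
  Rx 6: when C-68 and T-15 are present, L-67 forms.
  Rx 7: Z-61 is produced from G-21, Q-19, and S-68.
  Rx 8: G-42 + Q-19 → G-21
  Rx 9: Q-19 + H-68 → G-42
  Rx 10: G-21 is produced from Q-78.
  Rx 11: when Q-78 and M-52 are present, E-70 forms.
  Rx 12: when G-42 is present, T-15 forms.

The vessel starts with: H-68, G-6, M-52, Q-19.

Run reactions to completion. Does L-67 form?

Q-19 and H-68 present → G-42 forms (Rx 9).
G-42 and Q-19 present → G-21 forms (Rx 8).
G-42 present → T-15 forms (Rx 12).
G-21 present → S-68 forms (Rx 1).
G-21, Q-19, and S-68 present → Z-61 forms (Rx 7).
Z-61 and Q-19 present → C-68 forms (Rx 2).
C-68 and T-15 present → L-67 forms (Rx 6).

Yes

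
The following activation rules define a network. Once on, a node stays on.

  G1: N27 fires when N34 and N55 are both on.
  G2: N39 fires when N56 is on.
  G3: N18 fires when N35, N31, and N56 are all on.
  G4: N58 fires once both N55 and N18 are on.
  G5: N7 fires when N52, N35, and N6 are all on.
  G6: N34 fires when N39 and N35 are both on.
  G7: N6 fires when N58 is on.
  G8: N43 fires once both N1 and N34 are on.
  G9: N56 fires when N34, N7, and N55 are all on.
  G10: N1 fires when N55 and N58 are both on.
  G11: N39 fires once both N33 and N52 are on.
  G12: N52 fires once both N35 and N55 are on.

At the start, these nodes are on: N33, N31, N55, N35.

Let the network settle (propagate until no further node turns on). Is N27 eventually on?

N35 and N55 are on, so N52 fires (G12).
G11: N33 and N52 on → N39 on.
N39 and N35 are on, so N34 fires (G6).
G1: N34 and N55 on → N27 on.

Yes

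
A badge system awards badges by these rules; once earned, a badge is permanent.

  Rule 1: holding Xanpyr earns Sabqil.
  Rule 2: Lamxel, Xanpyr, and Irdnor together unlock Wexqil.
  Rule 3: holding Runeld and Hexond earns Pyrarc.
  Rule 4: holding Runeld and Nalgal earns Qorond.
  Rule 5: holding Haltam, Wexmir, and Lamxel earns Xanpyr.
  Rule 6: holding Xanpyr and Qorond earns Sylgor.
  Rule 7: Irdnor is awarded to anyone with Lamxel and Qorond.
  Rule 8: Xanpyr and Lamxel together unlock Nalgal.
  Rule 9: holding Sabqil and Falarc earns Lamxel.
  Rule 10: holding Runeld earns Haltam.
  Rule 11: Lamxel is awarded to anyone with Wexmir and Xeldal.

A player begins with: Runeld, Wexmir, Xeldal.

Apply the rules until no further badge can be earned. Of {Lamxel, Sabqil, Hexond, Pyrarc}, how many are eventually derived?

2

With Runeld, Haltam is earned (Rule 10).
With Wexmir and Xeldal, Lamxel is earned (Rule 11).
With Haltam, Wexmir, and Lamxel, Xanpyr is earned (Rule 5).
With Xanpyr, Sabqil is earned (Rule 1).
Lamxel: reached.
Sabqil: reached.
No rule produces Hexond, and it is not given.
Pyrarc would need Runeld and Hexond (Rule 3), but Hexond is never earned.
Reached: Lamxel and Sabqil — 2 of the 4.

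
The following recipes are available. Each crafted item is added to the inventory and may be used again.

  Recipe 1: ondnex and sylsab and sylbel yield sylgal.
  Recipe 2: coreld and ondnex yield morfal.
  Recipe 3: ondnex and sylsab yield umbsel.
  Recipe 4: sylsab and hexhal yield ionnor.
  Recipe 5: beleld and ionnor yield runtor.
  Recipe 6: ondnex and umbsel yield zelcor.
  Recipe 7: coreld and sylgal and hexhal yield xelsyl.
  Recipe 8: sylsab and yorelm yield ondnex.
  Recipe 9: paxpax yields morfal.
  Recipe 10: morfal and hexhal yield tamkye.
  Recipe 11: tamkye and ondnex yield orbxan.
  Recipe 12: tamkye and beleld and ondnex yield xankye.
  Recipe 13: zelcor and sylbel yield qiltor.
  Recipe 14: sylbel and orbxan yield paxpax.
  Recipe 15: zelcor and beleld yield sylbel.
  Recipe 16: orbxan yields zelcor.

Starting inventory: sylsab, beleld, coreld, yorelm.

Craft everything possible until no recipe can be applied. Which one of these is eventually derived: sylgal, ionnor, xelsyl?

sylgal

Using Recipe 8, sylsab and yorelm make ondnex.
ondnex and sylsab → umbsel (Recipe 3).
Using Recipe 6, ondnex and umbsel make zelcor.
Using Recipe 15, zelcor and beleld make sylbel.
ondnex and sylsab and sylbel → sylgal (Recipe 1).
xelsyl would need coreld, sylgal, and hexhal (Recipe 7), but hexhal is never obtained. ionnor would need sylsab and hexhal (Recipe 4), but hexhal is never obtained.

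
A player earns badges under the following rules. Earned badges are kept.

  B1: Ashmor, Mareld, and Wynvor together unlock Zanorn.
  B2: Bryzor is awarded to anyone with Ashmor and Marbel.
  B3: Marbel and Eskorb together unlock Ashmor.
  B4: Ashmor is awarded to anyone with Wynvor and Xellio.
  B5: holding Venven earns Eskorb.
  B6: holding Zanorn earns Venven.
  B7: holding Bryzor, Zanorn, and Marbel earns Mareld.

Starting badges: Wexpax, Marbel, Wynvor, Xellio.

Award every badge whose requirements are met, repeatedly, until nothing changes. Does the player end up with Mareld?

Mareld would need Bryzor, Zanorn, and Marbel (B7), but Zanorn is never earned.

No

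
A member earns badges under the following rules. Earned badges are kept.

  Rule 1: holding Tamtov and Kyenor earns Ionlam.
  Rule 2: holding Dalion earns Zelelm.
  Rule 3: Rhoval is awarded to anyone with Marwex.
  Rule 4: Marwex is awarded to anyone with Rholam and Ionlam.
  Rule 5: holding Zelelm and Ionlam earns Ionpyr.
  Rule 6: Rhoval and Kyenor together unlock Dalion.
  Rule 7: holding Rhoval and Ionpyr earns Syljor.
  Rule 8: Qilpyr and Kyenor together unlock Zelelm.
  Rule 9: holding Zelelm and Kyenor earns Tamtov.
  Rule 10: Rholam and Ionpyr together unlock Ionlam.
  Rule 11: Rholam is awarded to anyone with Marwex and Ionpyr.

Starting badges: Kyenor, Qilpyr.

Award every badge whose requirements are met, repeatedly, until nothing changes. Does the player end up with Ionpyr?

Yes

With Qilpyr and Kyenor, Zelelm is earned (Rule 8).
With Zelelm and Kyenor, Tamtov is earned (Rule 9).
With Tamtov and Kyenor, Ionlam is earned (Rule 1).
With Zelelm and Ionlam, Ionpyr is earned (Rule 5).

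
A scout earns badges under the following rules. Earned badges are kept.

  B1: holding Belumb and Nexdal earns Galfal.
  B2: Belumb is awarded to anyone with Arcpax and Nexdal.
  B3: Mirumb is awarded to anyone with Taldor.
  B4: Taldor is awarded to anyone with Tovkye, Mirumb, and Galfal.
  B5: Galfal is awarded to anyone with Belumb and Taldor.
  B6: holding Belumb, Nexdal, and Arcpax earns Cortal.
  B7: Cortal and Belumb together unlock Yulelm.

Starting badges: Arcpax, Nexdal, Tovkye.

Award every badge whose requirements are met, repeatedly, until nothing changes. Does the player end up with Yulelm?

Yes

With Arcpax and Nexdal, Belumb is earned (B2).
With Belumb, Nexdal, and Arcpax, Cortal is earned (B6).
With Cortal and Belumb, Yulelm is earned (B7).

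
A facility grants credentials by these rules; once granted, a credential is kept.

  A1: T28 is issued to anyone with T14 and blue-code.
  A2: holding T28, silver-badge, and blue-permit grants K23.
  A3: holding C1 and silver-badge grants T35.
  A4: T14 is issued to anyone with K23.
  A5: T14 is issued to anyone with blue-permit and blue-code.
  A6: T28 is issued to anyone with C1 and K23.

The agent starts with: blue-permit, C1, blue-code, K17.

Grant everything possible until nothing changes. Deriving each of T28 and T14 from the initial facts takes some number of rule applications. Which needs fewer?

T14: Holding blue-permit and blue-code grants T14 (A5). [1 rule application]
T28: Holding blue-permit and blue-code grants T14 (A5). Holding T14 and blue-code grants T28 (A1). [2 rule applications]
T14 needs fewer.

T14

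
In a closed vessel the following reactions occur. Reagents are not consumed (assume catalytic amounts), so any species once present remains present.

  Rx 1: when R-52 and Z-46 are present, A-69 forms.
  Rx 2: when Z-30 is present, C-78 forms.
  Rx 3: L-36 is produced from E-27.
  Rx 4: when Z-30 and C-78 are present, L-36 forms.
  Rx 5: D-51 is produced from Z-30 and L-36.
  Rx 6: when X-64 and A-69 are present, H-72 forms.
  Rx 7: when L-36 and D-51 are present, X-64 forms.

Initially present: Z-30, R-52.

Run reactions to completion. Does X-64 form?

Yes

Z-30 present → C-78 forms (Rx 2).
Z-30 and C-78 present → L-36 forms (Rx 4).
Z-30 and L-36 present → D-51 forms (Rx 5).
L-36 and D-51 present → X-64 forms (Rx 7).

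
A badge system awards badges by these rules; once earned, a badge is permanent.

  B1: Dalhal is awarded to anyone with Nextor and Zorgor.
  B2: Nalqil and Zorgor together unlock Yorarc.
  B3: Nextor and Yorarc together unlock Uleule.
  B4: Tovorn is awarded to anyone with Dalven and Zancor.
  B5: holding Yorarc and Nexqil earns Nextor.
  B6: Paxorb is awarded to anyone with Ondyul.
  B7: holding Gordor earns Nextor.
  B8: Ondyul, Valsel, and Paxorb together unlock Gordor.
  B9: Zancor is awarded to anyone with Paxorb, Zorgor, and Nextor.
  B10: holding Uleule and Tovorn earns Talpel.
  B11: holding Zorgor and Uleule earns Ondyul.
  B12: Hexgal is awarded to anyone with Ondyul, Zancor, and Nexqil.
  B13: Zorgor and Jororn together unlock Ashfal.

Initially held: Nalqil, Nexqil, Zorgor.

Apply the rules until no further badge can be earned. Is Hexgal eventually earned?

With Nalqil and Zorgor, Yorarc is earned (B2).
With Yorarc and Nexqil, Nextor is earned (B5).
With Nextor and Yorarc, Uleule is earned (B3).
With Zorgor and Uleule, Ondyul is earned (B11).
With Ondyul, Paxorb is earned (B6).
With Paxorb, Zorgor, and Nextor, Zancor is earned (B9).
With Ondyul, Zancor, and Nexqil, Hexgal is earned (B12).

Yes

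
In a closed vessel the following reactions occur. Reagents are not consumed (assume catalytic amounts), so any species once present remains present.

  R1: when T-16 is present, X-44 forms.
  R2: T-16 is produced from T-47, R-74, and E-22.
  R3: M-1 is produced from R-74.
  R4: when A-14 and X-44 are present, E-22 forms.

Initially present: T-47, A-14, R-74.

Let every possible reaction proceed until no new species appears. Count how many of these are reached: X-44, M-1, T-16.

1

R-74 present → M-1 forms (R3).
X-44 would need T-16 (R1), but T-16 never forms.
M-1: reached.
T-16 would need T-47, R-74, and E-22 (R2), but E-22 never forms.
Reached: M-1 — 1 of the 3.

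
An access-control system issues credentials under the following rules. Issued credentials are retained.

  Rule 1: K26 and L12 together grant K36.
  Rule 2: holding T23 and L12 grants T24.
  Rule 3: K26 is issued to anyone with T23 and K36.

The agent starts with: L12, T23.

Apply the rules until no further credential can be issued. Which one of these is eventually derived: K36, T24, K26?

Holding T23 and L12 grants T24 (Rule 2).
K36 would need K26 and L12 (Rule 1), but K26 is never granted. K26 would need T23 and K36 (Rule 3), but K36 is never granted.

T24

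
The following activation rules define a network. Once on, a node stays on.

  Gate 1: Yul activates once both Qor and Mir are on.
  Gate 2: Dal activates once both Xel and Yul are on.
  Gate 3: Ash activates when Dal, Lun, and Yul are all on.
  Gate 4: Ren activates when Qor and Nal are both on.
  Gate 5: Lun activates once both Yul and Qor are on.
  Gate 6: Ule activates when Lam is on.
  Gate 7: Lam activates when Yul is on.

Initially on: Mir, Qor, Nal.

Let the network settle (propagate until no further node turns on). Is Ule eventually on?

Yes

Qor and Mir are on, so Yul activates (Gate 1).
Yul is on, so Lam activates (Gate 7).
Gate 6: Lam on → Ule on.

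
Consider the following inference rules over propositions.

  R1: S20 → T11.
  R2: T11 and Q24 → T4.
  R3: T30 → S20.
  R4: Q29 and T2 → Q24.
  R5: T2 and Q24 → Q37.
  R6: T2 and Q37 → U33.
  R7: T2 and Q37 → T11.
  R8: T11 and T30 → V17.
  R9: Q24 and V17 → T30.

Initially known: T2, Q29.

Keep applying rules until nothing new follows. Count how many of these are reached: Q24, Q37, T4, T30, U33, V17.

4

Q29 and T2 hold, so Q24 follows (R4).
T2 and Q24 hold, so Q37 follows (R5).
T2 and Q37 hold, so T11 follows (R7).
From T2 and Q37, R6 gives U33.
From T11 and Q24, R2 gives T4.
Q24: reached.
Q37: reached.
T4: reached.
T30 would need Q24 and V17 (R9), but V17 is never established.
U33: reached.
V17 would need T11 and T30 (R8), but T30 is never established.
Reached: Q24, Q37, T4, and U33 — 4 of the 6.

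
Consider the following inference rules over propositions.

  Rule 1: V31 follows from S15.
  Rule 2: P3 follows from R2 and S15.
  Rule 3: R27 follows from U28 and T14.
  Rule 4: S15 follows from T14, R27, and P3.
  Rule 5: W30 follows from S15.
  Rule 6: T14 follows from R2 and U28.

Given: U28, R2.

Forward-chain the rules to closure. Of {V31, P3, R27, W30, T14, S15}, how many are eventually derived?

2

R2 and U28 hold, so T14 follows (Rule 6).
U28 and T14 hold, so R27 follows (Rule 3).
V31 would need S15 (Rule 1), but S15 is never established.
P3 would need R2 and S15 (Rule 2), but S15 is never established.
R27: reached.
W30 would need S15 (Rule 5), but S15 is never established.
T14: reached.
S15 would need T14, R27, and P3 (Rule 4), but P3 is never established.
Reached: R27 and T14 — 2 of the 6.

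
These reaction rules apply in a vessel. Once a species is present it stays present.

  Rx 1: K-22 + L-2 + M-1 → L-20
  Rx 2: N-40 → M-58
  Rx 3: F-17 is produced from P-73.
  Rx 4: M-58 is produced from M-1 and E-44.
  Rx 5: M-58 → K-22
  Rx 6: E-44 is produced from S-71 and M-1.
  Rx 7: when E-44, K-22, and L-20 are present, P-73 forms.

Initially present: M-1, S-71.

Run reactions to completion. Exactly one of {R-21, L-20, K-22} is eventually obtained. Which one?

K-22

S-71 and M-1 present → E-44 forms (Rx 6).
M-1 and E-44 present → M-58 forms (Rx 4).
M-58 present → K-22 forms (Rx 5).
No rule produces R-21, and it is not given. L-20 would need K-22, L-2, and M-1 (Rx 1), but L-2 never forms.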